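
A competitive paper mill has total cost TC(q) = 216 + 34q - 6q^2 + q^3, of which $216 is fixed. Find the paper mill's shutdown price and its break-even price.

AVC = 34 - 6q + q^2; minimized at q = 3, giving min AVC = $25. That is the shutdown price.
ATC = 216/q + 34 - 6q + q^2. Setting dATC/dq = −216/q^2 − 6 + 2q = 0 gives q = 6 (since 2·6^3 − 6·6^2 = 216).
min ATC = 216/6 + 34 − 6·6 + 6^2 = $70. That is the break-even price.
For $25 ≤ P < $70 the firm produces at a loss; below $25 it shuts down.

Shutdown price = $25; break-even price = $70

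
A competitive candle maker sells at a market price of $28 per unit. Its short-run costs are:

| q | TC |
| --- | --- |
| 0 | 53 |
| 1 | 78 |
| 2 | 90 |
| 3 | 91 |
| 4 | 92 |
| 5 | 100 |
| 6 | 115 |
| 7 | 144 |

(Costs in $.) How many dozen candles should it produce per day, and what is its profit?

q = 6; profit = $53

Profit at each row (π = 28q − TC): q=0: -53; q=1: -50; q=2: -34; q=3: -7; q=4: 20; q=5: 40; q=6: 53; q=7: 52.
Profit is maximized at q = 6. AVC there is 62/6 = $10.33 ≤ P, so producing beats shutting down (which would give -$53).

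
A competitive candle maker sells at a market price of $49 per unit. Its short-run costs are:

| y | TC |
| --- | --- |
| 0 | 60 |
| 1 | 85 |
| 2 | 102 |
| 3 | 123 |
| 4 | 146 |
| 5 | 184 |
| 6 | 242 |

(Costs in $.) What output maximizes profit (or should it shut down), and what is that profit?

Tabulate TR − TC: y=0: -60; y=1: -36; y=2: -4; y=3: 24; y=4: 50; y=5: 61; y=6: 52.
Profit is maximized at y = 5. AVC there is 124/5 = $24.80 ≤ P, so producing beats shutting down (which would give -$60).

y = 5; profit = $61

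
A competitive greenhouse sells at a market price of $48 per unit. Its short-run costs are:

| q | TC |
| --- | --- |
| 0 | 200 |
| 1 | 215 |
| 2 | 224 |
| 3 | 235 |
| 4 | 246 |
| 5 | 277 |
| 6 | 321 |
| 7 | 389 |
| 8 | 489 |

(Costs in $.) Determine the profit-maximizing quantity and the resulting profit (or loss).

Tabulate TR − TC: q=0: -200; q=1: -167; q=2: -128; q=3: -91; q=4: -54; q=5: -37; q=6: -33; q=7: -53; q=8: -105.
Profit is maximized at q = 6. AVC there is 121/6 = $20.17 ≤ P, so producing beats shutting down (which would give -$200).

q = 6; profit = -$33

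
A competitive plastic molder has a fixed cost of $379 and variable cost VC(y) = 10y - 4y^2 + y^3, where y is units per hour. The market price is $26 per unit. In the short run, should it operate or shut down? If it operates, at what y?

Produce at y = 4

Variable cost is VC = 10y - 4y^2 + y^3, so AVC = VC/y = 10 - 4y + y^2 and MC = dTC/dy = 10 - 8y + 3y^2.
AVC hits its minimum where MC = AVC, at y = 2, giving min AVC = 10 - 4·2 + 2^2 = $6.
Since P = $26 ≥ min AVC = $6, price covers variable cost and the firm should produce.
Set P = MC: 26 = 10 - 8y + 3y^2 → -16 - 8y + 3y^2 = 0. The roots are y = -4/3 and y = 4; the profit-maximizing output is on the rising part of MC, so y* = 4.
Check: AVC at y = 4 is $10 ≤ P, so revenue covers variable cost.
Profit = P·y − TC = 26·4 − 419 = -$315, a loss, but smaller than the $379 fixed cost the firm would lose by shutting down.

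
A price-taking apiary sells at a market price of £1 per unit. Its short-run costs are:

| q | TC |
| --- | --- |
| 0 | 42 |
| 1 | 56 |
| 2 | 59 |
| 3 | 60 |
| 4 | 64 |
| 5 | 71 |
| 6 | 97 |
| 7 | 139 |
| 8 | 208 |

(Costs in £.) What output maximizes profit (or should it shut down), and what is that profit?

Tabulate TR − TC: q=0: -42; q=1: -55; q=2: -57; q=3: -57; q=4: -60; q=5: -66; q=6: -91; q=7: -132; q=8: -200.
Profit is highest at q = 0. Equivalently, the lowest AVC in the table is 22/4 ≈ £5.50 at q = 4, and P = £1 falls below it — price never covers variable cost, so the firm shuts down and loses only its fixed cost.

q = 0 (shut down); profit = -£42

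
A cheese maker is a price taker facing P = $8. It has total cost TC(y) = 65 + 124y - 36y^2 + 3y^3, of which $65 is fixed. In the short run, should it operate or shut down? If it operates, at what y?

Shut down

Variable cost is VC = 124y - 36y^2 + 3y^3, so AVC = VC/y = 124 - 36y + 3y^2 and MC = dTC/dy = 124 - 72y + 9y^2.
The AVC parabola has its vertex at y = 36/6 = 6, where AVC = 124 - 36·6 + 3·6^2 = $16.
With P < min AVC ($8 < $16), every unit sold adds to the loss.
Best response: produce nothing and absorb the $65 fixed cost.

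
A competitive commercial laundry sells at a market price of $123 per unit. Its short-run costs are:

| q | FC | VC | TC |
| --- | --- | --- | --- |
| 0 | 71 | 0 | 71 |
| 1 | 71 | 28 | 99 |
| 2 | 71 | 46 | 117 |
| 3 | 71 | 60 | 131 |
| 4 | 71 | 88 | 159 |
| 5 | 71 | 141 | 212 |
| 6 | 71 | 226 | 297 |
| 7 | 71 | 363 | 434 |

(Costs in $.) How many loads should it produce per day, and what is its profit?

Profit at each row (π = 123q − TC): q=0: -71; q=1: 24; q=2: 129; q=3: 238; q=4: 333; q=5: 403; q=6: 441; q=7: 427.
Profit is maximized at q = 6. AVC there is 226/6 = $37.67 ≤ P, so producing beats shutting down (which would give -$71).

q = 6; profit = $441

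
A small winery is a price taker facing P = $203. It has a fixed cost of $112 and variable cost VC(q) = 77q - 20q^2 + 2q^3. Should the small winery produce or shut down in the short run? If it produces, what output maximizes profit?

Produce at q = 9

Variable cost is VC = 77q - 20q^2 + 2q^3, so AVC = VC/q = 77 - 20q + 2q^2 and MC = dTC/dq = 77 - 40q + 6q^2.
The AVC parabola has its vertex at q = 20/4 = 5, where AVC = 77 - 20·5 + 2·5^2 = $27.
Since P = $203 ≥ min AVC = $27, price covers variable cost and the firm should produce.
P = MC gives -126 - 40q + 6q^2 = 0, with roots -7/3 and 9. Take the larger (rising MC): q* = 9.
Check: AVC at q = 9 is $59 ≤ P, so revenue covers variable cost.
Profit = P·q − TC = 203·9 − 643 = $1184.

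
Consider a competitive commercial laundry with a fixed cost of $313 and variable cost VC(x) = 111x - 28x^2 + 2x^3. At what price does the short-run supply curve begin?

$13 per unit

The firm shuts down when price falls below the minimum of average variable cost. AVC = VC/x = 111 - 28x + 2x^2.
dAVC/dx = -28 + 4x = 0 gives x = 7. min AVC = 111 - 28·7 + 2·7^2 = 13.
So the shutdown price is $13.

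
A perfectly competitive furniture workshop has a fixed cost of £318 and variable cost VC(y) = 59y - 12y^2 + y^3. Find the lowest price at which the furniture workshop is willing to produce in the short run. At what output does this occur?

The firm shuts down when price falls below the minimum of average variable cost. AVC = VC/y = 59 - 12y + y^2.
At the minimum of AVC, MC = AVC. MC = 59 - 24y + 3y^2; setting MC = AVC gives 2y^2 - 12y = 0, so y = 6. min AVC = 23.
The firm shuts down for any P below £23.

£23 per unit, at y = 6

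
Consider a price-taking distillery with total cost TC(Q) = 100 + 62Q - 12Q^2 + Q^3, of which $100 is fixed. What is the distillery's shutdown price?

The firm shuts down when price falls below the minimum of average variable cost. AVC = VC/Q = 62 - 12Q + Q^2.
At the minimum of AVC, MC = AVC. MC = 62 - 24Q + 3Q^2; setting MC = AVC gives 2Q^2 - 12Q = 0, so Q = 6. min AVC = 26.
So the shutdown price is $26.

$26 per unit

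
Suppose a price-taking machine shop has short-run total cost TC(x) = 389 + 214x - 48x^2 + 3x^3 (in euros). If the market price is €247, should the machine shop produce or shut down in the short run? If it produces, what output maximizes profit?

Produce at x = 11

Variable cost is VC = 214x - 48x^2 + 3x^3, so AVC = VC/x = 214 - 48x + 3x^2 and MC = dTC/dx = 214 - 96x + 9x^2.
AVC hits its minimum where MC = AVC, at x = 8, giving min AVC = 214 - 48·8 + 3·8^2 = €22.
Since P = €247 ≥ min AVC = €22, price covers variable cost and the firm should produce.
P = MC gives -33 - 96x + 9x^2 = 0, with roots -1/3 and 11. Take the larger (rising MC): x* = 11.
Check: AVC at x = 11 is €49 ≤ P, so revenue covers variable cost.
Profit = P·x − TC = 247·11 − 928 = €1789.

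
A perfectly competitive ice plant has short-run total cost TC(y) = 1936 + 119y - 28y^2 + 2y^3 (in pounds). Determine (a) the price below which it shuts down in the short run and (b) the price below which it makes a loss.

Shutdown price = min AVC. AVC = 119 - 28y + 2y^2, with vertex at y = 7 and minimum £21.
ATC = 1936/y + 119 - 28y + 2y^2. Setting dATC/dy = −1936/y^2 − 28 + 4y = 0 gives y = 11 (since 4·11^3 − 28·11^2 = 1936).
min ATC = 1936/11 + 119 − 28·11 + 2·11^2 = £229. That is the break-even price.
Between these two prices the firm operates at a loss; above £229 it earns a profit.

Shutdown price = £21; break-even price = £229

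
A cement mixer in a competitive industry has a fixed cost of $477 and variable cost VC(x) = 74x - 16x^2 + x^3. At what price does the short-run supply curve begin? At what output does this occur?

Short-run supply begins at min AVC. From VC = 74x - 16x^2 + x^3, AVC = 74 - 16x + x^2.
At the minimum of AVC, MC = AVC. MC = 74 - 32x + 3x^2; setting MC = AVC gives 2x^2 - 16x = 0, so x = 8. min AVC = 10.
So the shutdown price is $10.

$10 per unit, at x = 8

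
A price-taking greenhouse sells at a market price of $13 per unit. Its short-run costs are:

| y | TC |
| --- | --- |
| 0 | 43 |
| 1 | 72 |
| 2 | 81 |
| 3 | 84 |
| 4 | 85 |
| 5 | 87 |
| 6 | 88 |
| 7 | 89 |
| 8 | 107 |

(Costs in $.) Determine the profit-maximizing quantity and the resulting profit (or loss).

y = 7; profit = $2

Compute π = P·y − TC at each output: y=0: -43; y=1: -59; y=2: -55; y=3: -45; y=4: -33; y=5: -22; y=6: -10; y=7: 2; y=8: -3.
Profit is maximized at y = 7. AVC there is 46/7 = $6.57 ≤ P, so producing beats shutting down (which would give -$43).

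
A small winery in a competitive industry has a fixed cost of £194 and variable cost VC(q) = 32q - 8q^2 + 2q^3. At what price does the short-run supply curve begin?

£24 per unit

Short-run supply begins at min AVC. From VC = 32q - 8q^2 + 2q^3, AVC = 32 - 8q + 2q^2.
At the minimum of AVC, MC = AVC. MC = 32 - 16q + 6q^2; setting MC = AVC gives 4q^2 - 8q = 0, so q = 2. min AVC = 24.
The firm shuts down for any P below £24.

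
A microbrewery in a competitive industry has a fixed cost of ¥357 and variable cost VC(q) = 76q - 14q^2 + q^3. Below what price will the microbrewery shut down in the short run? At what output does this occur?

Short-run supply begins at min AVC. From VC = 76q - 14q^2 + q^3, AVC = 76 - 14q + q^2.
dAVC/dq = -14 + 2q = 0 gives q = 7. min AVC = 76 - 14·7 + 7^2 = 27.
The firm shuts down for any P below ¥27.

¥27 per unit, at q = 7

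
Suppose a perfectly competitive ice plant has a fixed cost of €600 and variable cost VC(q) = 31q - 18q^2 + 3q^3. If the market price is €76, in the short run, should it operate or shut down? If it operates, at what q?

Produce at q = 5

Strip out fixed cost: VC = 31q - 18q^2 + 3q^3. Then AVC = 31 - 18q + 3q^2 and MC = 31 - 36q + 9q^2.
AVC hits its minimum where MC = AVC, at q = 3, giving min AVC = 31 - 18·3 + 3·3^2 = €4.
Because €76 ≥ €4, revenue can cover variable cost; the firm operates.
Solving P = MC: -45 - 36q + 9q^2 = 0 ⇒ q = -1 or 5. On the upward-sloping branch, q* = 5.
Check: AVC at q = 5 is €16 ≤ P, so revenue covers variable cost.
Profit = P·q − TC = 76·5 − 680 = -€300, a loss, but smaller than the €600 fixed cost the firm would lose by shutting down.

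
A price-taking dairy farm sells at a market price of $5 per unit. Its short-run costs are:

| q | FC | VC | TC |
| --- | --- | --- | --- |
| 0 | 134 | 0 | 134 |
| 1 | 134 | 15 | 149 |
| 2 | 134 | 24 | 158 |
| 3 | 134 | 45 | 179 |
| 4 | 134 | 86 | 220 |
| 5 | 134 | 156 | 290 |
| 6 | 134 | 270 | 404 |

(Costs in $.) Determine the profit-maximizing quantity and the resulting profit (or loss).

q = 0 (shut down); profit = -$134

Profit at each row (π = 5q − TC): q=0: -134; q=1: -144; q=2: -148; q=3: -164; q=4: -200; q=5: -265; q=6: -374.
Profit is highest at q = 0. Equivalently, the lowest AVC in the table is 24/2 ≈ $12 at q = 2, and P = $5 falls below it — price never covers variable cost, so the firm shuts down and loses only its fixed cost.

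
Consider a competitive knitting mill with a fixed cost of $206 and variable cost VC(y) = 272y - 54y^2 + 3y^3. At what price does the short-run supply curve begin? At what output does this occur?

$29 per unit, at y = 9

The firm shuts down when price falls below the minimum of average variable cost. AVC = VC/y = 272 - 54y + 3y^2.
dAVC/dy = -54 + 6y = 0 gives y = 9. min AVC = 272 - 54·9 + 3·9^2 = 29.
The firm shuts down for any P below $29.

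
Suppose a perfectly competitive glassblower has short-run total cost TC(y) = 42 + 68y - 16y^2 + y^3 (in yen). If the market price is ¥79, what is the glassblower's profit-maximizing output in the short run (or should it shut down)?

Produce at y = 11

Strip out fixed cost: VC = 68y - 16y^2 + y^3. Then AVC = 68 - 16y + y^2 and MC = 68 - 32y + 3y^2.
AVC hits its minimum where MC = AVC, at y = 8, giving min AVC = 68 - 16·8 + 8^2 = ¥4.
P = ¥79 exceeds min AVC = ¥4, so the firm stays open.
Set P = MC: 79 = 68 - 32y + 3y^2 → -11 - 32y + 3y^2 = 0. The roots are y = -1/3 and y = 11; the profit-maximizing output is on the rising part of MC, so y* = 11.
Check: AVC at y = 11 is ¥13 ≤ P, so revenue covers variable cost.
Profit = P·y − TC = 79·11 − 185 = ¥684.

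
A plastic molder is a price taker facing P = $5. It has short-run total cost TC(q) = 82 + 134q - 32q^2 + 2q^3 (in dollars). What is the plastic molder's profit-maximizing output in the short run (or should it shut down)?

Variable cost is VC = 134q - 32q^2 + 2q^3, so AVC = VC/q = 134 - 32q + 2q^2 and MC = dTC/dq = 134 - 64q + 6q^2.
The AVC parabola has its vertex at q = 32/4 = 8, where AVC = 134 - 32·8 + 2·8^2 = $6.
P = $5 lies below min AVC = $6; no output level covers variable cost.
Best response: produce nothing and absorb the $82 fixed cost.

Shut down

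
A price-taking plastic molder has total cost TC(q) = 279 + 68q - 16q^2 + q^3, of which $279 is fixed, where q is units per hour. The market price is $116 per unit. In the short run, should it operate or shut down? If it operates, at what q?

Produce at q = 12

Strip out fixed cost: VC = 68q - 16q^2 + q^3. Then AVC = 68 - 16q + q^2 and MC = 68 - 32q + 3q^2.
The AVC parabola has its vertex at q = 16/2 = 8, where AVC = 68 - 16·8 + 8^2 = $4.
Since P = $116 ≥ min AVC = $4, price covers variable cost and the firm should produce.
Solving P = MC: -48 - 32q + 3q^2 = 0 ⇒ q = -4/3 or 12. On the upward-sloping branch, q* = 12.
Check: AVC at q = 12 is $20 ≤ P, so revenue covers variable cost.
Profit = P·q − TC = 116·12 − 519 = $873.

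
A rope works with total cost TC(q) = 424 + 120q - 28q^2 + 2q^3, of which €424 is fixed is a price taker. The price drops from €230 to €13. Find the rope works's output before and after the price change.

Output falls from 11 to 0 (the firm shuts down)

AVC = 120 - 28q + 2q^2, minimized at q = 7 where min AVC = €22. MC = 120 - 56q + 6q^2.
At P = €230 ≥ min AVC, set P = MC on the rising branch: q = 11.
At P = €13 < min AVC = €22, price no longer covers variable cost at any output, so the firm shuts down: q = 0.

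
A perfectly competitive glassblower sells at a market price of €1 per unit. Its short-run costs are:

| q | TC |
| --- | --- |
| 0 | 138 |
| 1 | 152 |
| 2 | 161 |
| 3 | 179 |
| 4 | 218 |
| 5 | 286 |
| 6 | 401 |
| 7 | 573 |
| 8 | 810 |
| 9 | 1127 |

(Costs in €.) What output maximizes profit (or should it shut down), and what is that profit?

q = 0 (shut down); profit = -€138

Profit at each row (π = 1q − TC): q=0: -138; q=1: -151; q=2: -159; q=3: -176; q=4: -214; q=5: -281; q=6: -395; q=7: -566; q=8: -802; q=9: -1118.
Profit is highest at q = 0. Equivalently, the lowest AVC in the table is 23/2 ≈ €11.50 at q = 2, and P = €1 falls below it — price never covers variable cost, so the firm shuts down and loses only its fixed cost.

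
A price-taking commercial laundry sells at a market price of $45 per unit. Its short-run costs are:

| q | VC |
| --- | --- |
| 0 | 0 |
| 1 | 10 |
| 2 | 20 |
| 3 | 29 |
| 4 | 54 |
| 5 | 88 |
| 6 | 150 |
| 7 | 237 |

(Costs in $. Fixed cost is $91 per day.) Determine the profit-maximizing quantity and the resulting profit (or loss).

Compute π = P·q − TC at each output: q=0: -91; q=1: -56; q=2: -21; q=3: 15; q=4: 35; q=5: 46; q=6: 29; q=7: -13.
Profit is maximized at q = 5. AVC there is 88/5 = $17.60 ≤ P, so producing beats shutting down (which would give -$91).

q = 5; profit = $46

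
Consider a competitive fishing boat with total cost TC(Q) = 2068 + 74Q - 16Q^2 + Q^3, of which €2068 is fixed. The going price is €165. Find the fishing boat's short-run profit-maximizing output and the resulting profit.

Profit = -€378 at Q = 13

AVC = 74 - 16Q + Q^2 has its minimum €10 at Q = 8; price €165 clears that bar, so the firm operates.
MC = 74 - 32Q + 3Q^2. Setting P = MC and taking the root on the rising branch gives Q* = 13.
TR = 165·13 = 2145. TC = 2068 + 455 = 2523. Profit = 2145 − 2523 = -€378.
That loss of €378 beats the €2068 the firm would lose by shutting down; producing recovers €1690 of fixed cost.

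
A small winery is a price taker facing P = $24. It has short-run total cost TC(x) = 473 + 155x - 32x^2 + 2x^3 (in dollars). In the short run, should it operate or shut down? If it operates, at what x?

Variable cost is VC = 155x - 32x^2 + 2x^3, so AVC = VC/x = 155 - 32x + 2x^2 and MC = dTC/dx = 155 - 64x + 6x^2.
AVC is minimized where dAVC/dx = -32 + 4x = 0, at x = 8; min AVC = 155 - 32·8 + 2·8^2 = $27.
P = $24 lies below min AVC = $27; no output level covers variable cost.
Best response: produce nothing and absorb the $473 fixed cost.

Shut down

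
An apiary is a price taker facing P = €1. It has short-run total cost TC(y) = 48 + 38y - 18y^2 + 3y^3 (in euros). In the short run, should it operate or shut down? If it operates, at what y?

Shut down

From TC, MC = TC'(y) = 38 - 36y + 9y^2 and AVC = VC/y = 38 - 18y + 3y^2.
AVC is minimized where dAVC/dy = -18 + 6y = 0, at y = 3; min AVC = 38 - 18·3 + 3·3^2 = €11.
P = €1 lies below min AVC = €11; no output level covers variable cost.
Best response: produce nothing and absorb the €48 fixed cost.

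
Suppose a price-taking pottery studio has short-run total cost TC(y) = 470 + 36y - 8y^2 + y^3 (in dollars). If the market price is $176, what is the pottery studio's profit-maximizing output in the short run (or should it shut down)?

Variable cost is VC = 36y - 8y^2 + y^3, so AVC = VC/y = 36 - 8y + y^2 and MC = dTC/dy = 36 - 16y + 3y^2.
AVC hits its minimum where MC = AVC, at y = 4, giving min AVC = 36 - 8·4 + 4^2 = $20.
Since P = $176 ≥ min AVC = $20, price covers variable cost and the firm should produce.
Solving P = MC: -140 - 16y + 3y^2 = 0 ⇒ y = -14/3 or 10. On the upward-sloping branch, y* = 10.
Check: AVC at y = 10 is $56 ≤ P, so revenue covers variable cost.
Profit = P·y − TC = 176·10 − 1030 = $730.

Produce at y = 10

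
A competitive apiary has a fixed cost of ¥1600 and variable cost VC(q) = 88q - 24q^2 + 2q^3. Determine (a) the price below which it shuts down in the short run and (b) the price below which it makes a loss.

Shutdown price = ¥16; break-even price = ¥208

Shutdown price = min AVC. AVC = 88 - 24q + 2q^2, with vertex at q = 6 and minimum ¥16.
ATC = 1600/q + 88 - 24q + 2q^2. Setting dATC/dq = −1600/q^2 − 24 + 4q = 0 gives q = 10 (since 4·10^3 − 24·10^2 = 1600).
min ATC = 1600/10 + 88 − 24·10 + 2·10^2 = ¥208. That is the break-even price.
Between these two prices the firm operates at a loss; above ¥208 it earns a profit.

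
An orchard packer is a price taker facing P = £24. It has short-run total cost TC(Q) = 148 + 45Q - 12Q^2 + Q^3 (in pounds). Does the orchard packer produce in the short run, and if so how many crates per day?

Variable cost is VC = 45Q - 12Q^2 + Q^3, so AVC = VC/Q = 45 - 12Q + Q^2 and MC = dTC/dQ = 45 - 24Q + 3Q^2.
AVC is minimized where dAVC/dQ = -12 + 2Q = 0, at Q = 6; min AVC = 45 - 12·6 + 6^2 = £9.
P = £24 exceeds min AVC = £9, so the firm stays open.
Solving P = MC: 21 - 24Q + 3Q^2 = 0 ⇒ Q = 1 or 7. On the upward-sloping branch, Q* = 7.
Check: AVC at Q = 7 is £10 ≤ P, so revenue covers variable cost.
Profit = P·Q − TC = 24·7 − 218 = -£50, a loss, but smaller than the £148 fixed cost the firm would lose by shutting down.

Produce at Q = 7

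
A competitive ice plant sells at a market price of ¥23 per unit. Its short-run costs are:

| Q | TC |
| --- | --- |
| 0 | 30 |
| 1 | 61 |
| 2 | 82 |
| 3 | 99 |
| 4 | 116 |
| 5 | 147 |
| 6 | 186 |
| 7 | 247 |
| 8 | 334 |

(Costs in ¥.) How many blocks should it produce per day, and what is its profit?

Compute π = P·Q − TC at each output: Q=0: -30; Q=1: -38; Q=2: -36; Q=3: -30; Q=4: -24; Q=5: -32; Q=6: -48; Q=7: -86; Q=8: -150.
Profit is maximized at Q = 4. AVC there is 86/4 = ¥21.50 ≤ P, so producing beats shutting down (which would give -¥30).

Q = 4; profit = -¥24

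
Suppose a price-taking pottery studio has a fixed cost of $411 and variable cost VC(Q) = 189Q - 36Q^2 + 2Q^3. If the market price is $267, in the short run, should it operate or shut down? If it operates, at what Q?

Produce at Q = 13

From TC, MC = TC'(Q) = 189 - 72Q + 6Q^2 and AVC = VC/Q = 189 - 36Q + 2Q^2.
The AVC parabola has its vertex at Q = 36/4 = 9, where AVC = 189 - 36·9 + 2·9^2 = $27.
Because $267 ≥ $27, revenue can cover variable cost; the firm operates.
Set P = MC: 267 = 189 - 72Q + 6Q^2 → -78 - 72Q + 6Q^2 = 0. The roots are Q = -1 and Q = 13; the profit-maximizing output is on the rising part of MC, so Q* = 13.
Check: AVC at Q = 13 is $59 ≤ P, so revenue covers variable cost.
Profit = P·Q − TC = 267·13 − 1178 = $2293.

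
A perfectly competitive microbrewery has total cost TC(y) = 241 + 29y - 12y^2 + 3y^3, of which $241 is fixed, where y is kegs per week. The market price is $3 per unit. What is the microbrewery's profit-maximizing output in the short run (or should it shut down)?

From TC, MC = TC'(y) = 29 - 24y + 9y^2 and AVC = VC/y = 29 - 12y + 3y^2.
The AVC parabola has its vertex at y = 12/6 = 2, where AVC = 29 - 12·2 + 3·2^2 = $17.
P = $3 lies below min AVC = $17; no output level covers variable cost.
Best response: produce nothing and absorb the $241 fixed cost.

Shut down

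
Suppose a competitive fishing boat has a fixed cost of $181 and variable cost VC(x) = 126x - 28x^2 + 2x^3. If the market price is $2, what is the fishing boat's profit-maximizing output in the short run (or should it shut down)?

Shut down

Strip out fixed cost: VC = 126x - 28x^2 + 2x^3. Then AVC = 126 - 28x + 2x^2 and MC = 126 - 56x + 6x^2.
The AVC parabola has its vertex at x = 28/4 = 7, where AVC = 126 - 28·7 + 2·7^2 = $28.
With P < min AVC ($2 < $28), every unit sold adds to the loss.
Shutting down limits the loss to fixed cost, $181.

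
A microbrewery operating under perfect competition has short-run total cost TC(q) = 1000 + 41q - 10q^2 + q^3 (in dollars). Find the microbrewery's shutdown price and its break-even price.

Shutdown price = min AVC. AVC = 41 - 10q + q^2, with vertex at q = 5 and minimum $16.
ATC = 1000/q + 41 - 10q + q^2. Setting dATC/dq = −1000/q^2 − 10 + 2q = 0 gives q = 10 (since 2·10^3 − 10·10^2 = 1000).
min ATC = 1000/10 + 41 − 10·10 + 10^2 = $141. That is the break-even price.
For $16 ≤ P < $141 the firm produces at a loss; below $16 it shuts down.

Shutdown price = $16; break-even price = $141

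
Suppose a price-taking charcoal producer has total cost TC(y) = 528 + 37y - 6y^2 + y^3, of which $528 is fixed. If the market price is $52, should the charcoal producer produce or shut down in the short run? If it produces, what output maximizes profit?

Produce at y = 5

Variable cost is VC = 37y - 6y^2 + y^3, so AVC = VC/y = 37 - 6y + y^2 and MC = dTC/dy = 37 - 12y + 3y^2.
AVC is minimized where dAVC/dy = -6 + 2y = 0, at y = 3; min AVC = 37 - 6·3 + 3^2 = $28.
P = $52 exceeds min AVC = $28, so the firm stays open.
Solving P = MC: -15 - 12y + 3y^2 = 0 ⇒ y = -1 or 5. On the upward-sloping branch, y* = 5.
Check: AVC at y = 5 is $32 ≤ P, so revenue covers variable cost.
Profit = P·y − TC = 52·5 − 688 = -$428, a loss, but smaller than the $528 fixed cost the firm would lose by shutting down.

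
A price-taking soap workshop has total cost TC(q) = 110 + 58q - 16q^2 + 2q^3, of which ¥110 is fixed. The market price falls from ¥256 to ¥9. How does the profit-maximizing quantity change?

Output falls from 9 to 0 (the firm shuts down)

MC = 58 - 32q + 6q^2; the shutdown threshold is min AVC = ¥26 (at q = 4).
With P = ¥256 above the shutdown price, P = MC gives q = 9.
At P = ¥9 < min AVC = ¥26, price no longer covers variable cost at any output, so the firm shuts down: q = 0.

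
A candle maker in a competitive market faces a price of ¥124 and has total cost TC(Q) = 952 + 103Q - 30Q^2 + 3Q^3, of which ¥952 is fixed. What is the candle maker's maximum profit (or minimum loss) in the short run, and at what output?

Profit = -¥364 at Q = 7

AVC = 103 - 30Q + 3Q^2 has its minimum ¥28 at Q = 5; price ¥124 clears that bar, so the firm operates.
With MC = 103 - 60Q + 9Q^2, P = MC on the upward-sloping part at Q* = 7.
TR = 124·7 = 868. TC = 952 + 280 = 1232. Profit = 868 − 1232 = -¥364.
By producing, the firm covers all variable cost plus ¥588 of fixed cost; shutting down would lose the full ¥952.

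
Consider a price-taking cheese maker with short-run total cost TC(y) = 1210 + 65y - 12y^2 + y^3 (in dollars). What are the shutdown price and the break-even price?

Shutdown price = $29; break-even price = $164

AVC = 65 - 12y + y^2; minimized at y = 6, giving min AVC = $29. That is the shutdown price.
ATC = 1210/y + 65 - 12y + y^2. Setting dATC/dy = −1210/y^2 − 12 + 2y = 0 gives y = 11 (since 2·11^3 − 12·11^2 = 1210).
min ATC = 1210/11 + 65 − 12·11 + 11^2 = $164. That is the break-even price.
For $29 ≤ P < $164 the firm produces at a loss; below $29 it shuts down.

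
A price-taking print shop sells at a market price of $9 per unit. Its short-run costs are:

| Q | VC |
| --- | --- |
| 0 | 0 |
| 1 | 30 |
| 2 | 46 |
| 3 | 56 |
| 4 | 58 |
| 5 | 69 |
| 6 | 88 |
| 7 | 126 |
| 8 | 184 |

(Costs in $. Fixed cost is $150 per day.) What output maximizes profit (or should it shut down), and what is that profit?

Profit at each row (π = 9Q − TC): Q=0: -150; Q=1: -171; Q=2: -178; Q=3: -179; Q=4: -172; Q=5: -174; Q=6: -184; Q=7: -213; Q=8: -262.
Profit is highest at Q = 0. Equivalently, the lowest AVC in the table is 69/5 ≈ $13.80 at Q = 5, and P = $9 falls below it — price never covers variable cost, so the firm shuts down and loses only its fixed cost.

Q = 0 (shut down); profit = -$150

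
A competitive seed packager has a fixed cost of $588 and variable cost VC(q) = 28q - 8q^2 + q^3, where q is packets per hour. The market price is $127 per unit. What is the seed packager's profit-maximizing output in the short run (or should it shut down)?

Produce at q = 9

Variable cost is VC = 28q - 8q^2 + q^3, so AVC = VC/q = 28 - 8q + q^2 and MC = dTC/dq = 28 - 16q + 3q^2.
AVC is minimized where dAVC/dq = -8 + 2q = 0, at q = 4; min AVC = 28 - 8·4 + 4^2 = $12.
Because $127 ≥ $12, revenue can cover variable cost; the firm operates.
P = MC gives -99 - 16q + 3q^2 = 0, with roots -11/3 and 9. Take the larger (rising MC): q* = 9.
Check: AVC at q = 9 is $37 ≤ P, so revenue covers variable cost.
Profit = P·q − TC = 127·9 − 921 = $222.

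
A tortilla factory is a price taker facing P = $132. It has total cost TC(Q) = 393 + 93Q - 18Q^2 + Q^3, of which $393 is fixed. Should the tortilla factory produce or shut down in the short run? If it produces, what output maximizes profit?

Produce at Q = 13

From TC, MC = TC'(Q) = 93 - 36Q + 3Q^2 and AVC = VC/Q = 93 - 18Q + Q^2.
AVC is minimized where dAVC/dQ = -18 + 2Q = 0, at Q = 9; min AVC = 93 - 18·9 + 9^2 = $12.
Since P = $132 ≥ min AVC = $12, price covers variable cost and the firm should produce.
Set P = MC: 132 = 93 - 36Q + 3Q^2 → -39 - 36Q + 3Q^2 = 0. The roots are Q = -1 and Q = 13; the profit-maximizing output is on the rising part of MC, so Q* = 13.
Check: AVC at Q = 13 is $28 ≤ P, so revenue covers variable cost.
Profit = P·Q − TC = 132·13 − 757 = $959.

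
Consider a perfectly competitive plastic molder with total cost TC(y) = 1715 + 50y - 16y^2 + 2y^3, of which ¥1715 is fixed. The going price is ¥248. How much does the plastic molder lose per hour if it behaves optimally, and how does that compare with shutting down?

Profit = -¥95 at y = 9

AVC = 50 - 16y + 2y^2; min AVC = ¥18 at y = 4. Since P = ¥248 ≥ min AVC, the firm produces.
With MC = 50 - 32y + 6y^2, P = MC on the upward-sloping part at y* = 9.
TR = 248·9 = 2232. TC = 1715 + 612 = 2327. Profit = 2232 − 2327 = -¥95.
By producing, the firm covers all variable cost plus ¥1620 of fixed cost; shutting down would lose the full ¥1715.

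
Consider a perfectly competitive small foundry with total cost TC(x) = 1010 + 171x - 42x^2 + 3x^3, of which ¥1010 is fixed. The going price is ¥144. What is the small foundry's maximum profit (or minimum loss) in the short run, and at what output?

AVC = 171 - 42x + 3x^2 has its minimum ¥24 at x = 7; price ¥144 clears that bar, so the firm operates.
MC = 171 - 84x + 9x^2. Setting P = MC and taking the root on the rising branch gives x* = 9.
TR = 144·9 = 1296. TC = 1010 + 324 = 1334. Profit = 1296 − 1334 = -¥38.
That loss of ¥38 beats the ¥1010 the firm would lose by shutting down; producing recovers ¥972 of fixed cost.

Profit = -¥38 at x = 9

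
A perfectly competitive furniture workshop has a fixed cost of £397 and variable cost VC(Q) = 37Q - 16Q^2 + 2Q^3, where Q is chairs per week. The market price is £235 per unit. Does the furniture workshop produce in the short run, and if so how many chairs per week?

Produce at Q = 9

Variable cost is VC = 37Q - 16Q^2 + 2Q^3, so AVC = VC/Q = 37 - 16Q + 2Q^2 and MC = dTC/dQ = 37 - 32Q + 6Q^2.
The AVC parabola has its vertex at Q = 16/4 = 4, where AVC = 37 - 16·4 + 2·4^2 = £5.
Because £235 ≥ £5, revenue can cover variable cost; the firm operates.
P = MC gives -198 - 32Q + 6Q^2 = 0, with roots -11/3 and 9. Take the larger (rising MC): Q* = 9.
Check: AVC at Q = 9 is £55 ≤ P, so revenue covers variable cost.
Profit = P·Q − TC = 235·9 − 892 = £1223.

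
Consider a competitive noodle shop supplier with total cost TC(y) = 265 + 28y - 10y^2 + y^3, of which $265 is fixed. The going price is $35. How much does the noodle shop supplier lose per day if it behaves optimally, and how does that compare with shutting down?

Profit = -$69 at y = 7

AVC = 28 - 10y + y^2 has its minimum $3 at y = 5; price $35 clears that bar, so the firm operates.
MC = 28 - 20y + 3y^2. Setting P = MC and taking the root on the rising branch gives y* = 7.
TR = 35·7 = 245. TC = 265 + 49 = 314. Profit = 245 − 314 = -$69.
That loss of $69 beats the $265 the firm would lose by shutting down; producing recovers $196 of fixed cost.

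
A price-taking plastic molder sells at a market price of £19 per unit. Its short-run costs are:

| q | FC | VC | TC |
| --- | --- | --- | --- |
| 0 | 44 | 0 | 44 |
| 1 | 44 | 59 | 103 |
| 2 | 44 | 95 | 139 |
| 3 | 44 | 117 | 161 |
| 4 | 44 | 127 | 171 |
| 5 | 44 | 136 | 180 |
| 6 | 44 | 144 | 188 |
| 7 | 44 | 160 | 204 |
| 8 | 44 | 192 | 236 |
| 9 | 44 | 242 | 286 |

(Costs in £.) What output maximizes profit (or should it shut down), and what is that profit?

q = 0 (shut down); profit = -£44

Tabulate TR − TC: q=0: -44; q=1: -84; q=2: -101; q=3: -104; q=4: -95; q=5: -85; q=6: -74; q=7: -71; q=8: -84; q=9: -115.
Profit is highest at q = 0. Equivalently, the lowest AVC in the table is 160/7 ≈ £22.86 at q = 7, and P = £19 falls below it — price never covers variable cost, so the firm shuts down and loses only its fixed cost.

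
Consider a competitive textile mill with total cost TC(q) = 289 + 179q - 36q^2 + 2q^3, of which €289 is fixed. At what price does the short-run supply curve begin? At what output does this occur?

The shutdown price is the minimum of AVC. VC = 179q - 36q^2 + 2q^3, so AVC = 179 - 36q + 2q^2.
dAVC/dq = -36 + 4q = 0 gives q = 9. min AVC = 179 - 36·9 + 2·9^2 = 17.
The firm shuts down for any P below €17.

€17 per unit, at q = 9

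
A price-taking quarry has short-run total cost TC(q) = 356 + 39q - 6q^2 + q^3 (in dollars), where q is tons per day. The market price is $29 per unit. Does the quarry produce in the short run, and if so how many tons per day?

From TC, MC = TC'(q) = 39 - 12q + 3q^2 and AVC = VC/q = 39 - 6q + q^2.
AVC hits its minimum where MC = AVC, at q = 3, giving min AVC = 39 - 6·3 + 3^2 = $30.
P = $29 lies below min AVC = $30; no output level covers variable cost.
Shutting down limits the loss to fixed cost, $356.

Shut down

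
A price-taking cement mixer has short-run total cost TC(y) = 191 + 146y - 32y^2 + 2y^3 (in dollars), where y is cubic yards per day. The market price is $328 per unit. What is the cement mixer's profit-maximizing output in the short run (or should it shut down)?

Produce at y = 13

Strip out fixed cost: VC = 146y - 32y^2 + 2y^3. Then AVC = 146 - 32y + 2y^2 and MC = 146 - 64y + 6y^2.
AVC is minimized where dAVC/dy = -32 + 4y = 0, at y = 8; min AVC = 146 - 32·8 + 2·8^2 = $18.
Because $328 ≥ $18, revenue can cover variable cost; the firm operates.
Solving P = MC: -182 - 64y + 6y^2 = 0 ⇒ y = -7/3 or 13. On the upward-sloping branch, y* = 13.
Check: AVC at y = 13 is $68 ≤ P, so revenue covers variable cost.
Profit = P·y − TC = 328·13 − 1075 = $3189.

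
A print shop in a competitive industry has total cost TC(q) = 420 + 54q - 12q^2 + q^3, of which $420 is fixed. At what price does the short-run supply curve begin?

$18 per unit

Short-run supply begins at min AVC. From VC = 54q - 12q^2 + q^3, AVC = 54 - 12q + q^2.
dAVC/dq = -12 + 2q = 0 gives q = 6. min AVC = 54 - 12·6 + 6^2 = 18.
For P < $18 the firm produces nothing.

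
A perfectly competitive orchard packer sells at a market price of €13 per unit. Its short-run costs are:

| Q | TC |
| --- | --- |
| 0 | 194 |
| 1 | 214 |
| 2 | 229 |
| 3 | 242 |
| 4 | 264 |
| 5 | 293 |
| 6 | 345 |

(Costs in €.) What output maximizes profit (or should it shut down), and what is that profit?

Q = 0 (shut down); profit = -€194

Tabulate TR − TC: Q=0: -194; Q=1: -201; Q=2: -203; Q=3: -203; Q=4: -212; Q=5: -228; Q=6: -267.
Profit is highest at Q = 0. Equivalently, the lowest AVC in the table is 48/3 ≈ €16 at Q = 3, and P = €13 falls below it — price never covers variable cost, so the firm shuts down and loses only its fixed cost.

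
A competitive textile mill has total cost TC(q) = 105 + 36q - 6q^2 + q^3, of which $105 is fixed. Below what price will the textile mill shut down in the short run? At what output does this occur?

$27 per unit, at q = 3

The shutdown price is the minimum of AVC. VC = 36q - 6q^2 + q^3, so AVC = 36 - 6q + q^2.
At the minimum of AVC, MC = AVC. MC = 36 - 12q + 3q^2; setting MC = AVC gives 2q^2 - 6q = 0, so q = 3. min AVC = 27.
So the shutdown price is $27.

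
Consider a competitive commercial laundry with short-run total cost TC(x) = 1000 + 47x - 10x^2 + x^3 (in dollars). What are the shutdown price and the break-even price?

Shutdown price = $22; break-even price = $147

AVC = 47 - 10x + x^2; minimized at x = 5, giving min AVC = $22. That is the shutdown price.
ATC = 1000/x + 47 - 10x + x^2. Setting dATC/dx = −1000/x^2 − 10 + 2x = 0 gives x = 10 (since 2·10^3 − 10·10^2 = 1000).
min ATC = 1000/10 + 47 − 10·10 + 10^2 = $147. That is the break-even price.
For $22 ≤ P < $147 the firm produces at a loss; below $22 it shuts down.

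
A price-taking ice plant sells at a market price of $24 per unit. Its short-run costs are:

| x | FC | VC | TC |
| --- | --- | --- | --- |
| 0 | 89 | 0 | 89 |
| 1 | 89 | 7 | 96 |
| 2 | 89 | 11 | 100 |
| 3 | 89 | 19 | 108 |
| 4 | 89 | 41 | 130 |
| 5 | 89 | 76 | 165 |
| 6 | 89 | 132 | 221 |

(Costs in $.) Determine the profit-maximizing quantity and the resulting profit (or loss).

x = 4; profit = -$34

Profit at each row (π = 24x − TC): x=0: -89; x=1: -72; x=2: -52; x=3: -36; x=4: -34; x=5: -45; x=6: -77.
Profit is maximized at x = 4. AVC there is 41/4 = $10.25 ≤ P, so producing beats shutting down (which would give -$89).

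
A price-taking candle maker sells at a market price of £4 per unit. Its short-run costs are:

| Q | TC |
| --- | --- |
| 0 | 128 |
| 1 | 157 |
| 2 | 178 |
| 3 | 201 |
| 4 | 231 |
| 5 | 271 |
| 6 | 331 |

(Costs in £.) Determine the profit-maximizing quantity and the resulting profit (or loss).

Compute π = P·Q − TC at each output: Q=0: -128; Q=1: -153; Q=2: -170; Q=3: -189; Q=4: -215; Q=5: -251; Q=6: -307.
Profit is highest at Q = 0. Equivalently, the lowest AVC in the table is 73/3 ≈ £24.33 at Q = 3, and P = £4 falls below it — price never covers variable cost, so the firm shuts down and loses only its fixed cost.

Q = 0 (shut down); profit = -£128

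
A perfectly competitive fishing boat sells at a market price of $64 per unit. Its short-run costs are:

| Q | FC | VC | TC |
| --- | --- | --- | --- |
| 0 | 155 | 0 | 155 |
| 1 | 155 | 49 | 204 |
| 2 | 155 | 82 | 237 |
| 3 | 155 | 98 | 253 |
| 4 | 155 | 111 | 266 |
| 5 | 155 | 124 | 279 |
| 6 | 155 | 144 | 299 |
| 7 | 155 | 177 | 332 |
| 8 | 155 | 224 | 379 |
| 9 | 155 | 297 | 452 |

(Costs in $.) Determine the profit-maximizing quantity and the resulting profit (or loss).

Q = 8; profit = $133

Compute π = P·Q − TC at each output: Q=0: -155; Q=1: -140; Q=2: -109; Q=3: -61; Q=4: -10; Q=5: 41; Q=6: 85; Q=7: 116; Q=8: 133; Q=9: 124.
Profit is maximized at Q = 8. AVC there is 224/8 = $28 ≤ P, so producing beats shutting down (which would give -$155).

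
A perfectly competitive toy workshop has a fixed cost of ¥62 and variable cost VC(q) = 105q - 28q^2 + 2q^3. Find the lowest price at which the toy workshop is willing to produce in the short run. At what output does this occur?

¥7 per unit, at q = 7

The shutdown price is the minimum of AVC. VC = 105q - 28q^2 + 2q^3, so AVC = 105 - 28q + 2q^2.
dAVC/dq = -28 + 4q = 0 gives q = 7. min AVC = 105 - 28·7 + 2·7^2 = 7.
For P < ¥7 the firm produces nothing.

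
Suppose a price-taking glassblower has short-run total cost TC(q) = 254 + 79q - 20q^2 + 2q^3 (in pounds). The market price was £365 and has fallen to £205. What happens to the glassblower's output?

AVC = 79 - 20q + 2q^2, minimized at q = 5 where min AVC = £29. MC = 79 - 40q + 6q^2.
At P = £365 ≥ min AVC, set P = MC on the rising branch: q = 11.
At P = £205 ≥ min AVC, set P = MC: q = 9. The firm stays open but cuts output.

Output falls from 11 to 9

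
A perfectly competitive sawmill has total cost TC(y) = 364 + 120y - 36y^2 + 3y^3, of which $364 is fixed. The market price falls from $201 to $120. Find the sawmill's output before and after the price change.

AVC = 120 - 36y + 3y^2, minimized at y = 6 where min AVC = $12. MC = 120 - 72y + 9y^2.
At P = $201 ≥ min AVC, set P = MC on the rising branch: y = 9.
At P = $120 ≥ min AVC, set P = MC: y = 8. The firm stays open but cuts output.

Output falls from 9 to 8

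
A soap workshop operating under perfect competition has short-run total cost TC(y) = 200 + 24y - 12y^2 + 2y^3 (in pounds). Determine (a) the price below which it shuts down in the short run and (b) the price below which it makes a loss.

Shutdown price = £6; break-even price = £54

Shutdown price = min AVC. AVC = 24 - 12y + 2y^2, with vertex at y = 3 and minimum £6.
ATC = 200/y + 24 - 12y + 2y^2. Setting dATC/dy = −200/y^2 − 12 + 4y = 0 gives y = 5 (since 4·5^3 − 12·5^2 = 200).
min ATC = 200/5 + 24 − 12·5 + 2·5^2 = £54. That is the break-even price.
Between these two prices the firm operates at a loss; above £54 it earns a profit.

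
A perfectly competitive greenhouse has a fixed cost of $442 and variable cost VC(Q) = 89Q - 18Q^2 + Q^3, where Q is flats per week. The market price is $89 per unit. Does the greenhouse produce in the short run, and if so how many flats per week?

From TC, MC = TC'(Q) = 89 - 36Q + 3Q^2 and AVC = VC/Q = 89 - 18Q + Q^2.
The AVC parabola has its vertex at Q = 18/2 = 9, where AVC = 89 - 18·9 + 9^2 = $8.
Since P = $89 ≥ min AVC = $8, price covers variable cost and the firm should produce.
Set P = MC: 89 = 89 - 36Q + 3Q^2 → -36Q + 3Q^2 = 0. The roots are Q = 0 and Q = 12; the profit-maximizing output is on the rising part of MC, so Q* = 12.
Check: AVC at Q = 12 is $17 ≤ P, so revenue covers variable cost.
Profit = P·Q − TC = 89·12 − 646 = $422.

Produce at Q = 12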